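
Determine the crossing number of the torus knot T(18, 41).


For a torus knot T(p, q) with gcd(p,q)=1,
the crossing number is min(p*(q-1), q*(p-1)).
p*(q-1) = 18*40 = 720
q*(p-1) = 41*17 = 697
min(720, 697) = 697

697


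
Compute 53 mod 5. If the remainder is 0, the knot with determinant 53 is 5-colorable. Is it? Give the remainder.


Step 1: A knot is p-colorable if and only if p divides its determinant.
Step 2: Compute 53 mod 5.
53 = 10 * 5 + 3
Step 3: 53 mod 5 = 3
Step 4: The knot is 5-colorable: no

3


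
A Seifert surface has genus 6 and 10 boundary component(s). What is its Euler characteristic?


chi = 2 - 2g - b
= 2 - 2*6 - 10
= 2 - 12 - 10 = -20

-20


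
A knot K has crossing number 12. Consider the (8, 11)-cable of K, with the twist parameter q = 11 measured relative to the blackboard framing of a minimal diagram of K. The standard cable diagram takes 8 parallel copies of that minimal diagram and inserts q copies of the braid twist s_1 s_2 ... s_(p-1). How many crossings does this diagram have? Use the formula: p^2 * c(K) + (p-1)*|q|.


Step 1: Each of the c(K) crossings of the companion diagram becomes p*p = p^2 crossings among the p parallel strands, and each of the |q| twists s_1 s_2 ... s_(p-1) adds (p-1) crossings.
  Crossings = p^2 * c(K) + (p-1)*|q|
Step 2: = 8^2 * 12 + (8-1)*11
Step 3: = 64*12 + 7*11
Step 4: = 768 + 77 = 845

845


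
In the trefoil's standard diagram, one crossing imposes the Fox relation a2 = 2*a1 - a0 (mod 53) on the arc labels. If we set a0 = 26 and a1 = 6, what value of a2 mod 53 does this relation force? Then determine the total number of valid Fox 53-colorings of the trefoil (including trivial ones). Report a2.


Step 1: Apply the given crossing relation 2*a1 - a0 - a2 = 0 (mod 53).
  a2 = 2*a1 - a0 mod 53
  a2 = 2*6 - 26 mod 53
  a2 = 12 - 26 mod 53
  a2 = -14 mod 53 = 39
Step 2: The trefoil has determinant 3.
  Number of Fox p-colorings (p prime) is p^2 if p = 3, else p.
  Since 53 does not divide 3, only trivial (constant) colorings exist.
  (So the trial a0 = 26, a1 = 6 with a0 != a1 does NOT extend to a valid coloring of the whole trefoil: the other two crossing relations require 3*(a1 - a0) = 0 (mod 53), which fails.)
  Total colorings = 53
Step 3: a2 = 39, total Fox 53-colorings = 53

39


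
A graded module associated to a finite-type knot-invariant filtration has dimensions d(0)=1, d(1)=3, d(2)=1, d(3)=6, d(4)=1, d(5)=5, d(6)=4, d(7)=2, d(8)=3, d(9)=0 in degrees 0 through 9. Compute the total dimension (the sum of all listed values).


Total dimension = d(0) + d(1) + ... + d(9)
= 1 + 3 + 1 + 6 + 1 + 5 + 4 + 2 + 3 + 0
= 26

26


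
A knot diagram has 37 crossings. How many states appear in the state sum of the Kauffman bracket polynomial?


Each crossing contributes 2 choices (A-smoothing or B-smoothing).
Total states = 2^37 = 137438953472

137438953472


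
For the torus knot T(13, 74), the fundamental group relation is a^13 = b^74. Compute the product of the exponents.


The relation is a^13 = b^74.
Product of exponents = 13 * 74
= 962

962


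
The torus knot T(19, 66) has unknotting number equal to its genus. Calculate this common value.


For a torus knot T(p,q), both the unknotting number and genus equal (p-1)(q-1)/2.
= (19-1)(66-1)/2
= 18*65/2
= 1170/2 = 585

585


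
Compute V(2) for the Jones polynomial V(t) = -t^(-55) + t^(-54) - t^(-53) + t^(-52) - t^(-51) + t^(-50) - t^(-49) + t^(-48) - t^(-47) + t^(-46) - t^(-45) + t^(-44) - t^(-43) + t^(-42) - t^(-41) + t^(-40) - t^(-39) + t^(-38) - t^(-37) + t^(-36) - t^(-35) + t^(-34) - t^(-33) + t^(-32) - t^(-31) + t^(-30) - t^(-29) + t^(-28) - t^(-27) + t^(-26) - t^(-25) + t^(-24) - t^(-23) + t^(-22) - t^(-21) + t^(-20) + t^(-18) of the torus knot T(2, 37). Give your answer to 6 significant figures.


Substituting t = 2 into V(t) = -t^(-55) + t^(-54) - t^(-53) + t^(-52) - t^(-51) + t^(-50) - t^(-49) + t^(-48) - t^(-47) + t^(-46) - t^(-45) + t^(-44) - t^(-43) + t^(-42) - t^(-41) + t^(-40) - t^(-39) + t^(-38) - t^(-37) + t^(-36) - t^(-35) + t^(-34) - t^(-33) + t^(-32) - t^(-31) + t^(-30) - t^(-29) + t^(-28) - t^(-27) + t^(-26) - t^(-25) + t^(-24) - t^(-23) + t^(-22) - t^(-21) + t^(-20) + t^(-18):
  (-)t^(-55) = -2.77556e-17
  (+)t^(-54) = 5.55112e-17
  (-)t^(-53) = -1.11022e-16
  (+)t^(-52) = 2.22045e-16
  (-)t^(-51) = -4.44089e-16
  (+)t^(-50) = 8.88178e-16
  (-)t^(-49) = -1.77636e-15
  (+)t^(-48) = 3.55271e-15
  (-)t^(-47) = -7.10543e-15
  (+)t^(-46) = 1.42109e-14
  (-)t^(-45) = -2.84217e-14
  (+)t^(-44) = 5.68434e-14
  (-)t^(-43) = -1.13687e-13
  (+)t^(-42) = 2.27374e-13
  (-)t^(-41) = -4.54747e-13
  (+)t^(-40) = 9.09495e-13
  (-)t^(-39) = -1.81899e-12
  (+)t^(-38) = 3.63798e-12
  (-)t^(-37) = -7.27596e-12
  (+)t^(-36) = 1.45519e-11
  (-)t^(-35) = -2.91038e-11
  (+)t^(-34) = 5.82077e-11
  (-)t^(-33) = -1.16415e-10
  (+)t^(-32) = 2.32831e-10
  (-)t^(-31) = -4.65661e-10
  (+)t^(-30) = 9.31323e-10
  (-)t^(-29) = -1.86265e-09
  (+)t^(-28) = 3.72529e-09
  (-)t^(-27) = -7.45058e-09
  (+)t^(-26) = 1.49012e-08
  (-)t^(-25) = -2.98023e-08
  (+)t^(-24) = 5.96046e-08
  (-)t^(-23) = -1.19209e-07
  (+)t^(-22) = 2.38419e-07
  (-)t^(-21) = -4.76837e-07
  (+)t^(-20) = 9.53674e-07
  (+)t^(-18) = 3.8147e-06
Sum = (-2.77556e-17) + (5.55112e-17) + (-1.11022e-16) + (2.22045e-16) + (-4.44089e-16) + (8.88178e-16) + (-1.77636e-15) + (3.55271e-15) + (-7.10543e-15) + (1.42109e-14) + (-2.84217e-14) + (5.68434e-14) + (-1.13687e-13) + (2.27374e-13) + (-4.54747e-13) + (9.09495e-13) + (-1.81899e-12) + (3.63798e-12) + (-7.27596e-12) + (1.45519e-11) + (-2.91038e-11) + (5.82077e-11) + (-1.16415e-10) + (2.32831e-10) + (-4.65661e-10) + (9.31323e-10) + (-1.86265e-09) + (3.72529e-09) + (-7.45058e-09) + (1.49012e-08) + (-2.98023e-08) + (5.96046e-08) + (-1.19209e-07) + (2.38419e-07) + (-4.76837e-07) + (9.53674e-07) + (3.8147e-06)
= 4.450480143e-06
Rounded to 6 significant figures: 4.45048e-06

4.45048e-06


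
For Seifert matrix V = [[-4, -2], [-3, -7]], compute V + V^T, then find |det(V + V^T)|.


Step 1: Form V + V^T where V = [[-4, -2], [-3, -7]]
  V^T = [[-4, -3], [-2, -7]]
  V + V^T = [[-8, -5], [-5, -14]]
Step 2: det(V + V^T) = (-8)*(-14) - (-5)*(-5)
  = 112 - 25 = 87
Step 3: Knot determinant = |det(V + V^T)| = |87| = 87

87


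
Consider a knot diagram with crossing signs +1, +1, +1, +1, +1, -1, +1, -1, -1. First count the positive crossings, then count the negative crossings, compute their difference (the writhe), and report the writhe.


Step 1: Count positive crossings (+1).
Positive crossings: 6
Step 2: Count negative crossings (-1).
Negative crossings: 3
Step 3: Writhe = (positive) - (negative)
w = 6 - 3 = 3
Step 4: |w| = 3, and w is positive

3


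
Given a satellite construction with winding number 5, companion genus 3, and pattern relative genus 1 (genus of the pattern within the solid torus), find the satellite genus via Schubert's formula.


Schubert: g(satellite) = g_rel(pattern) + |winding| * g(companion),
where g_rel(pattern) is the genus of the pattern relative to the solid torus.
= 1 + 5 * 3
= 1 + 15 = 16

16


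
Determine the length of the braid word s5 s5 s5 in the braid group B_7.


The word length counts the number of generators (including inverses).
Listing each generator: s5, s5, s5
There are 3 generators in this braid word.

3


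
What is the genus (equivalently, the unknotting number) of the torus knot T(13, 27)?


For a torus knot T(p,q), both the unknotting number and genus equal (p-1)(q-1)/2.
= (13-1)(27-1)/2
= 12*26/2
= 312/2 = 156

156


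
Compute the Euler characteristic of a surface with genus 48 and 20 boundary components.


chi = 2 - 2g - b
= 2 - 2*48 - 20
= 2 - 96 - 20 = -114

-114


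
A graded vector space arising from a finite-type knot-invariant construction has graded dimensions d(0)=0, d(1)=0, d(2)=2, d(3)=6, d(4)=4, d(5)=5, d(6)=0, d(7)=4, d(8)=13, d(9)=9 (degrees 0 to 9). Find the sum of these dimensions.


Total dimension = d(0) + d(1) + ... + d(9)
= 0 + 0 + 2 + 6 + 4 + 5 + 0 + 4 + 13 + 9
= 43

43


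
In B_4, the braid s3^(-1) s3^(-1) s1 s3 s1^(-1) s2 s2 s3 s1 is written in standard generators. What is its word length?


The word length counts the number of generators (including inverses).
Listing each generator: s3^(-1), s3^(-1), s1, s3, s1^(-1), s2, s2, s3, s1
There are 9 generators in this braid word.

9


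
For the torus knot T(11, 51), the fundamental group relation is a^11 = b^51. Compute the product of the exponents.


The relation is a^11 = b^51.
Product of exponents = 11 * 51
= 561

561


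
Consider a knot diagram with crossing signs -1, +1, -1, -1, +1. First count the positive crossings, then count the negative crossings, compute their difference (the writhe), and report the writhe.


Step 1: Count positive crossings (+1).
Positive crossings: 2
Step 2: Count negative crossings (-1).
Negative crossings: 3
Step 3: Writhe = (positive) - (negative)
w = 2 - 3 = -1
Step 4: |w| = 1, and w is negative

-1


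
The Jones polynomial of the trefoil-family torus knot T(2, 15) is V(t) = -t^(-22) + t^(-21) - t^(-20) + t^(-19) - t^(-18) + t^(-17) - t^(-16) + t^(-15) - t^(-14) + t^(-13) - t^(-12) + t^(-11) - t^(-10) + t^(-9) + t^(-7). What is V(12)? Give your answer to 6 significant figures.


Substituting t = 12 into V(t) = -t^(-22) + t^(-21) - t^(-20) + t^(-19) - t^(-18) + t^(-17) - t^(-16) + t^(-15) - t^(-14) + t^(-13) - t^(-12) + t^(-11) - t^(-10) + t^(-9) + t^(-7):
  (-)t^(-22) = -1.81139e-24
  (+)t^(-21) = 2.17367e-23
  (-)t^(-20) = -2.60841e-22
  (+)t^(-19) = 3.13009e-21
  (-)t^(-18) = -3.7561e-20
  (+)t^(-17) = 4.50732e-19
  (-)t^(-16) = -5.40879e-18
  (+)t^(-15) = 6.49055e-17
  (-)t^(-14) = -7.78866e-16
  (+)t^(-13) = 9.34639e-15
  (-)t^(-12) = -1.12157e-13
  (+)t^(-11) = 1.34588e-12
  (-)t^(-10) = -1.61506e-11
  (+)t^(-9) = 1.93807e-10
  (+)t^(-7) = 2.79082e-08
Sum = (-1.81139e-24) + (2.17367e-23) + (-2.60841e-22) + (3.13009e-21) + (-3.7561e-20) + (4.50732e-19) + (-5.40879e-18) + (6.49055e-17) + (-7.78866e-16) + (9.34639e-15) + (-1.12157e-13) + (1.34588e-12) + (-1.61506e-11) + (1.93807e-10) + (2.79082e-08)
= 2.808706322e-08
Rounded to 6 significant figures: 2.80871e-08

2.80871e-08


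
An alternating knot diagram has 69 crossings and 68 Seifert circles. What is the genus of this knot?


For alternating knots, g = (c - s + 1)/2.
= (69 - 68 + 1)/2
= 2/2 = 1

1


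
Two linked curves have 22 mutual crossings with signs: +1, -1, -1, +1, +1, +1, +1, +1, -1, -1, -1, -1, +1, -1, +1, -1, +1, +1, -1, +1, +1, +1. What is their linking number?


Step 1: Count positive crossings: 13
Step 2: Count negative crossings: 9
Step 3: Sum of signs = 13 - 9 = 4
Step 4: Linking number = sum/2 = 4/2 = 2

2


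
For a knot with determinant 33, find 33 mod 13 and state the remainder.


Step 1: A knot is p-colorable if and only if p divides its determinant.
Step 2: Compute 33 mod 13.
33 = 2 * 13 + 7
Step 3: 33 mod 13 = 7
Step 4: The knot is 13-colorable: no

7


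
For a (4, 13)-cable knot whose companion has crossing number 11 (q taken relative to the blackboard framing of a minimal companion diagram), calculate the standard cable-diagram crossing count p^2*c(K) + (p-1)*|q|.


Step 1: Each of the c(K) crossings of the companion diagram becomes p*p = p^2 crossings among the p parallel strands, and each of the |q| twists s_1 s_2 ... s_(p-1) adds (p-1) crossings.
  Crossings = p^2 * c(K) + (p-1)*|q|
Step 2: = 4^2 * 11 + (4-1)*13
Step 3: = 16*11 + 3*13
Step 4: = 176 + 39 = 215

215


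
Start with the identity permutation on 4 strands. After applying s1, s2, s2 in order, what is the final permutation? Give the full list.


Starting with identity [1, 2, 3, 4].
Apply generators in sequence:
  After s1: [2, 1, 3, 4]
  After s2: [2, 3, 1, 4]
  After s2: [2, 1, 3, 4]
Final permutation: [2, 1, 3, 4]

[2, 1, 3, 4]


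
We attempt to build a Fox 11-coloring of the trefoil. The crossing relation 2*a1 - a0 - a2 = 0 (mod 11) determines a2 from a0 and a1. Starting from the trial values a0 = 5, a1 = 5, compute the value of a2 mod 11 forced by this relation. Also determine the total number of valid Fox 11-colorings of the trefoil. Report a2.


Step 1: Apply the given crossing relation 2*a1 - a0 - a2 = 0 (mod 11).
  a2 = 2*a1 - a0 mod 11
  a2 = 2*5 - 5 mod 11
  a2 = 10 - 5 mod 11
  a2 = 5 mod 11 = 5
Step 2: The trefoil has determinant 3.
  Number of Fox p-colorings (p prime) is p^2 if p = 3, else p.
  Since 11 does not divide 3, only trivial (constant) colorings exist.
  (Here a0 = a1 = a2 = 5, the constant coloring, which is valid.)
  Total colorings = 11
Step 3: a2 = 5, total Fox 11-colorings = 11

5


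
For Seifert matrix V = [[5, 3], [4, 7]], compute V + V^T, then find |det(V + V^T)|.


Step 1: Form V + V^T where V = [[5, 3], [4, 7]]
  V^T = [[5, 4], [3, 7]]
  V + V^T = [[10, 7], [7, 14]]
Step 2: det(V + V^T) = 10*14 - 7*7
  = 140 - 49 = 91
Step 3: Knot determinant = |det(V + V^T)| = |91| = 91

91


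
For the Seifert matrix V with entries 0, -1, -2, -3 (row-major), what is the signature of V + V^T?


Step 1: V + V^T = [[0, -3], [-3, -6]]
Step 2: trace = -6, det = -9
Step 3: Discriminant = (-6)^2 - 4*(-9) = 72
Step 4: Eigenvalues: 1.24264, -7.24264
Step 5: Signature = (# positive eigenvalues) - (# negative eigenvalues) = 0

0


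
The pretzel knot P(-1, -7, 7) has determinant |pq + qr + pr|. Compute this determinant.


Step 1: Compute pq + qr + pr.
pq = (-1)*(-7) = 7
qr = (-7)*7 = -49
pr = (-1)*7 = -7
pq + qr + pr = 7 + (-49) + (-7) = -49
Step 2: Take absolute value.
det(P(-1,-7,7)) = |-49| = 49

49


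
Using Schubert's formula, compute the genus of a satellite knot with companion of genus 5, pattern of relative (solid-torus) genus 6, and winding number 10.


Schubert: g(satellite) = g_rel(pattern) + |winding| * g(companion),
where g_rel(pattern) is the genus of the pattern relative to the solid torus.
= 6 + 10 * 5
= 6 + 50 = 56

56


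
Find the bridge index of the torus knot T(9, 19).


The bridge number of T(p,q) is min(p,q).
min(9, 19) = 9

9


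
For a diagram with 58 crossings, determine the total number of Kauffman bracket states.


Each crossing contributes 2 choices (A-smoothing or B-smoothing).
Total states = 2^58 = 288230376151711744

288230376151711744


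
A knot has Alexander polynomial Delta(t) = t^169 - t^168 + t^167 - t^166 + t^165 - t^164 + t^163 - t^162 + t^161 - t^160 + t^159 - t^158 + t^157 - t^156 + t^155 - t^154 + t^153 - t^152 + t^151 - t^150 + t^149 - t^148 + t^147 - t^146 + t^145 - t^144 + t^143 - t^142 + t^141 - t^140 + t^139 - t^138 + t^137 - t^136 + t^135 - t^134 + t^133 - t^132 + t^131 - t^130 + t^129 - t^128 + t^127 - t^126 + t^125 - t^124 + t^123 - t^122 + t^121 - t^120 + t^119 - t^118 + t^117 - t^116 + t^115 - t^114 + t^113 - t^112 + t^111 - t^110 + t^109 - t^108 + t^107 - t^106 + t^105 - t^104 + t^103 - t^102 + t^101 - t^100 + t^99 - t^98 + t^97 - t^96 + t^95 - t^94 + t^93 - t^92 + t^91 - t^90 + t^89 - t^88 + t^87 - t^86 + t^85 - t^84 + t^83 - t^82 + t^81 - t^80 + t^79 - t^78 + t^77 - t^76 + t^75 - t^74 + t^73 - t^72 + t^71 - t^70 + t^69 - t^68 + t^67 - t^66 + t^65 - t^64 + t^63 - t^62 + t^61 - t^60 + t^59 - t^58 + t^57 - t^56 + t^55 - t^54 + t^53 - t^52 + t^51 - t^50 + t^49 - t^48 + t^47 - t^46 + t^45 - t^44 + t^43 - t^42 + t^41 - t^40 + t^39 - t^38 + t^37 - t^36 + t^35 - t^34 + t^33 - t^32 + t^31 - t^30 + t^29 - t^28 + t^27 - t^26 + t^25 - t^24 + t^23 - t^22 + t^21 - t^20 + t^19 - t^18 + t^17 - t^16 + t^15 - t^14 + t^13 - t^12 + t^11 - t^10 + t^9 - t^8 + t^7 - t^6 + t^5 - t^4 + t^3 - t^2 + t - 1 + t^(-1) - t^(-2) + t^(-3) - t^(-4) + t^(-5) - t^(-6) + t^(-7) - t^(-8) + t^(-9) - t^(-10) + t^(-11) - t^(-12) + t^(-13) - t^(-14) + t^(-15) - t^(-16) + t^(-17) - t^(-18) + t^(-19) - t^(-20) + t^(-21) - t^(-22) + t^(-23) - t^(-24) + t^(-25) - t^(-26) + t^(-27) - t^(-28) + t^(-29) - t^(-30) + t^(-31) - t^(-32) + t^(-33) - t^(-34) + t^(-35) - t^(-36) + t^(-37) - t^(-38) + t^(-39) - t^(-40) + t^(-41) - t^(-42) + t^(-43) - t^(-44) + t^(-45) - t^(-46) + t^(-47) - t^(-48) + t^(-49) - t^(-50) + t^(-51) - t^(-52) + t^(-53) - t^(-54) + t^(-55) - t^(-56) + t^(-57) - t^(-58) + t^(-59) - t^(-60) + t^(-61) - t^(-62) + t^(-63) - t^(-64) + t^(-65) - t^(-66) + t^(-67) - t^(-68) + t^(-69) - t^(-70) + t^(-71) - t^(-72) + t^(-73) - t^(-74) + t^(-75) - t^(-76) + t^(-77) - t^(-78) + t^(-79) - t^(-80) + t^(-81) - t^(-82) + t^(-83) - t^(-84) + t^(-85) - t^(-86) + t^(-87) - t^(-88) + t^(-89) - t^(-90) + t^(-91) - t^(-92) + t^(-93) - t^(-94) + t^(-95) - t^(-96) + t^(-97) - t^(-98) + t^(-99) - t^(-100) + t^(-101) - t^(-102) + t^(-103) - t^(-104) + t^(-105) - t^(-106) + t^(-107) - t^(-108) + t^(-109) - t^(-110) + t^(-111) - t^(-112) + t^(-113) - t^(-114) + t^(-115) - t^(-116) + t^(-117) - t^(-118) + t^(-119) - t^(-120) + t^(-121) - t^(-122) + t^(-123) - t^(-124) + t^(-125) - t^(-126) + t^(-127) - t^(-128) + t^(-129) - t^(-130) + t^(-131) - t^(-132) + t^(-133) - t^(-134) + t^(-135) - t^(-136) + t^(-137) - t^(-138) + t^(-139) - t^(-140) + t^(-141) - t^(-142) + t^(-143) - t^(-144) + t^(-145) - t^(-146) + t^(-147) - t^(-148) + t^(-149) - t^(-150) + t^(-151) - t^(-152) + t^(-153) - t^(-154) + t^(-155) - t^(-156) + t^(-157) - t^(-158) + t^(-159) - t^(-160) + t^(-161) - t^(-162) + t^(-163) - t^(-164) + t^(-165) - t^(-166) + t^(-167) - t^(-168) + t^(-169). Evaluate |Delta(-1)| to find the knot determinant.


Step 1: The polynomial has 339 terms with alternating signs, exponents from 169 down to -169.
Step 2: Substitute t = -1. The i-th term has coefficient (-1)^i and exponent (m-i),
  so its value is (-1)^i * (-1)^(m-i) = (-1)^m = -1 for every i.
Step 3: All 339 terms equal -1, so Delta(-1) = 339 * (-1) = -339
Step 4: |Delta(-1)| = 339

339


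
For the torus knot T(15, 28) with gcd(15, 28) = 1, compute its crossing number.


For a torus knot T(p, q) with gcd(p,q)=1,
the crossing number is min(p*(q-1), q*(p-1)).
p*(q-1) = 15*27 = 405
q*(p-1) = 28*14 = 392
min(405, 392) = 392

392


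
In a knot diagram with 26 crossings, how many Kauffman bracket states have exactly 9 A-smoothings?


We choose which 9 of 26 crossings get A-smoothings.
C(26, 9) = 26! / (9! * 17!)
= 3124550

3124550


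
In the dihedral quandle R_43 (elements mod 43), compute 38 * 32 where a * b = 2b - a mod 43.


38 * 32 = 2*32 - 38 mod 43
= 64 - 38 mod 43
= 26 mod 43 = 26

26


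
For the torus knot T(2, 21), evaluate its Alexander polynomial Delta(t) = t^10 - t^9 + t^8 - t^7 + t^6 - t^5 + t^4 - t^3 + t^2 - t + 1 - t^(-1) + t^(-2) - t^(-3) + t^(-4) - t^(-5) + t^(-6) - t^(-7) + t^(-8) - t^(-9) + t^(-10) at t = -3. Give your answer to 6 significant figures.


Substituting t = -3 into Delta(t) = t^10 - t^9 + t^8 - t^7 + t^6 - t^5 + t^4 - t^3 + t^2 - t + 1 - t^(-1) + t^(-2) - t^(-3) + t^(-4) - t^(-5) + t^(-6) - t^(-7) + t^(-8) - t^(-9) + t^(-10):
Term values: (59049) + (19683) + (6561) + (2187) + (729) + (243) + (81) + (27) + (9) + (3) + (1) + (0.333333) + (0.111111) + (0.037037) + (0.0123457) + (0.00411523) + (0.00137174) + (0.000457247) + (0.000152416) + (5.08053e-05) + (1.69351e-05)
Sum = 88573.49999
Rounded to 6 significant figures: 88573.5

88573.5


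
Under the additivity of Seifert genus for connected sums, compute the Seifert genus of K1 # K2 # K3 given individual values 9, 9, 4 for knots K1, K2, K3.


The Seifert genus is additive under connected sum.
Seifert genus(K1 # K2 # K3) = (9) + (9) + (4)
= 22

22


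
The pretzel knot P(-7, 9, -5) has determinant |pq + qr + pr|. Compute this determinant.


Step 1: Compute pq + qr + pr.
pq = (-7)*9 = -63
qr = 9*(-5) = -45
pr = (-7)*(-5) = 35
pq + qr + pr = -63 + (-45) + 35 = -73
Step 2: Take absolute value.
det(P(-7,9,-5)) = |-73| = 73

73


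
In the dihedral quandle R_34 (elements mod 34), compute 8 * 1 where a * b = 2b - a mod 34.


8 * 1 = 2*1 - 8 mod 34
= 2 - 8 mod 34
= -6 mod 34 = 28

28


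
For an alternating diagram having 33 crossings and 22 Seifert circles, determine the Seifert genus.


For alternating knots, g = (c - s + 1)/2.
= (33 - 22 + 1)/2
= 12/2 = 6

6


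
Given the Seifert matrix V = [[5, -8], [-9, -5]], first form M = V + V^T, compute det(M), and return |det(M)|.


Step 1: Form V + V^T where V = [[5, -8], [-9, -5]]
  V^T = [[5, -9], [-8, -5]]
  V + V^T = [[10, -17], [-17, -10]]
Step 2: det(V + V^T) = 10*(-10) - (-17)*(-17)
  = -100 - 289 = -389
Step 3: Knot determinant = |det(V + V^T)| = |-389| = 389

389


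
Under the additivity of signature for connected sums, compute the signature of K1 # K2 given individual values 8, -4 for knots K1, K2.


The signature is additive under connected sum.
signature(K1 # K2) = (8) + (-4)
= 4

4


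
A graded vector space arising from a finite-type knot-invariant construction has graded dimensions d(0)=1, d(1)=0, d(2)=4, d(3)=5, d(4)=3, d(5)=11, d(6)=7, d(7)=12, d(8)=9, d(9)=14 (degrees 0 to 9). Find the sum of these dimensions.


Total dimension = d(0) + d(1) + ... + d(9)
= 1 + 0 + 4 + 5 + 3 + 11 + 7 + 12 + 9 + 14
= 66

66


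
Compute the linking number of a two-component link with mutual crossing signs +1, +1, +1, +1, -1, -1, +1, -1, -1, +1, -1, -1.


Step 1: Count positive crossings: 6
Step 2: Count negative crossings: 6
Step 3: Sum of signs = 6 - 6 = 0
Step 4: Linking number = sum/2 = 0/2 = 0

0


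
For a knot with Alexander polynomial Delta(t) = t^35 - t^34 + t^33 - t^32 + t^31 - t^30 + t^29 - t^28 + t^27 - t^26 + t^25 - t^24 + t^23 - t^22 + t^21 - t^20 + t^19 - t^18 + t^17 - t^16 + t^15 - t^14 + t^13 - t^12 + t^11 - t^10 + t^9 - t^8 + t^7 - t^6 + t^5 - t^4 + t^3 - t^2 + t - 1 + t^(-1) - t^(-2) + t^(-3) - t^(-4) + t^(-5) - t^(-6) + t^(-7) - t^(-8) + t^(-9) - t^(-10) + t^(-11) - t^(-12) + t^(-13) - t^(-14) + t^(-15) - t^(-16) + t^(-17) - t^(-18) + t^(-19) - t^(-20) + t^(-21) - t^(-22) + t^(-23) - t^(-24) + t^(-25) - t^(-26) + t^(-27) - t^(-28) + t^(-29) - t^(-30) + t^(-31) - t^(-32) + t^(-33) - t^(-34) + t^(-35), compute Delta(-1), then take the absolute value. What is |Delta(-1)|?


Step 1: The polynomial has 71 terms with alternating signs, exponents from 35 down to -35.
Step 2: Substitute t = -1. The i-th term has coefficient (-1)^i and exponent (m-i),
  so its value is (-1)^i * (-1)^(m-i) = (-1)^m = -1 for every i.
Step 3: All 71 terms equal -1, so Delta(-1) = 71 * (-1) = -71
Step 4: |Delta(-1)| = 71

71


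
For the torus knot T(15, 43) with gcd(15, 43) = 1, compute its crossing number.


For a torus knot T(p, q) with gcd(p,q)=1,
the crossing number is min(p*(q-1), q*(p-1)).
p*(q-1) = 15*42 = 630
q*(p-1) = 43*14 = 602
min(630, 602) = 602

602


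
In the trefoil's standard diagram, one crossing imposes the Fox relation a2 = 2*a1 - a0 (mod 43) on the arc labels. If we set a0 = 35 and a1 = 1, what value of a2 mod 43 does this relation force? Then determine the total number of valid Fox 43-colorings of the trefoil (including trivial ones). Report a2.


Step 1: Apply the given crossing relation 2*a1 - a0 - a2 = 0 (mod 43).
  a2 = 2*a1 - a0 mod 43
  a2 = 2*1 - 35 mod 43
  a2 = 2 - 35 mod 43
  a2 = -33 mod 43 = 10
Step 2: The trefoil has determinant 3.
  Number of Fox p-colorings (p prime) is p^2 if p = 3, else p.
  Since 43 does not divide 3, only trivial (constant) colorings exist.
  (So the trial a0 = 35, a1 = 1 with a0 != a1 does NOT extend to a valid coloring of the whole trefoil: the other two crossing relations require 3*(a1 - a0) = 0 (mod 43), which fails.)
  Total colorings = 43
Step 3: a2 = 10, total Fox 43-colorings = 43

10


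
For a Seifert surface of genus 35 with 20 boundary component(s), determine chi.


chi = 2 - 2g - b
= 2 - 2*35 - 20
= 2 - 70 - 20 = -88

-88


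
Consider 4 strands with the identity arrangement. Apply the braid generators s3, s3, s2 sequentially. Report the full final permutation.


Starting with identity [1, 2, 3, 4].
Apply generators in sequence:
  After s3: [1, 2, 4, 3]
  After s3: [1, 2, 3, 4]
  After s2: [1, 3, 2, 4]
Final permutation: [1, 3, 2, 4]

[1, 3, 2, 4]


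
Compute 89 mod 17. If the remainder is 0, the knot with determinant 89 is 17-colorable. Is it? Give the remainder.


Step 1: A knot is p-colorable if and only if p divides its determinant.
Step 2: Compute 89 mod 17.
89 = 5 * 17 + 4
Step 3: 89 mod 17 = 4
Step 4: The knot is 17-colorable: no

4


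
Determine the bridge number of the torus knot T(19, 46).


The bridge number of T(p,q) is min(p,q).
min(19, 46) = 19

19


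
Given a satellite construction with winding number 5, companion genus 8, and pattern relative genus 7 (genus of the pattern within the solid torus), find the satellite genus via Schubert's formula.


Schubert: g(satellite) = g_rel(pattern) + |winding| * g(companion),
where g_rel(pattern) is the genus of the pattern relative to the solid torus.
= 7 + 5 * 8
= 7 + 40 = 47

47


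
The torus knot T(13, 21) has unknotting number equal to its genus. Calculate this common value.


For a torus knot T(p,q), both the unknotting number and genus equal (p-1)(q-1)/2.
= (13-1)(21-1)/2
= 12*20/2
= 240/2 = 120

120


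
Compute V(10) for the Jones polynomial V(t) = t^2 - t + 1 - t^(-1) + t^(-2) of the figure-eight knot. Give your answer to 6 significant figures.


Substituting t = 10 into V(t) = t^2 - t + 1 - t^(-1) + t^(-2):
  (+)t^(2) = 100
  (-)t^(1) = -10
  (+)t^(0) = 1
  (-)t^(-1) = -0.1
  (+)t^(-2) = 0.01
Sum = (100) + (-10) + (1) + (-0.1) + (0.01)
= 90.91
Rounded to 6 significant figures: 90.91

90.91


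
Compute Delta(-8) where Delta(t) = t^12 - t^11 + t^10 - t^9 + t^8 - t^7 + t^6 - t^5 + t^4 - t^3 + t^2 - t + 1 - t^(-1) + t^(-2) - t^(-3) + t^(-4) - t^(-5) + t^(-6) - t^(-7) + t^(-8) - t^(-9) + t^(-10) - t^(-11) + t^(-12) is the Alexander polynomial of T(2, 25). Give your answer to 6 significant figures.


Substituting t = -8 into Delta(t) = t^12 - t^11 + t^10 - t^9 + t^8 - t^7 + t^6 - t^5 + t^4 - t^3 + t^2 - t + 1 - t^(-1) + t^(-2) - t^(-3) + t^(-4) - t^(-5) + t^(-6) - t^(-7) + t^(-8) - t^(-9) + t^(-10) - t^(-11) + t^(-12):
Term values: (68719476736) + (8589934592) + (1073741824) + (134217728) + (16777216) + (2097152) + (262144) + (32768) + (4096) + (512) + (64) + (8) + (1) + (0.125) + (0.015625) + (0.00195312) + (0.000244141) + (3.05176e-05) + (3.8147e-06) + (4.76837e-07) + (5.96046e-08) + (7.45058e-09) + (9.31323e-10) + (1.16415e-10) + (1.45519e-11)
Sum = 7.853654484e+10
Rounded to 6 significant figures: 7.85365e+10

7.85365e+10


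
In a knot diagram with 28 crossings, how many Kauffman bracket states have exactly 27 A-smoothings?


We choose which 27 of 28 crossings get A-smoothings.
C(28, 27) = 28! / (27! * 1!)
= 28

28


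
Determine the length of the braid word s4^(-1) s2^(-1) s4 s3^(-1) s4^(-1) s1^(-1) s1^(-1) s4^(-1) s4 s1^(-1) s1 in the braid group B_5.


The word length counts the number of generators (including inverses).
Listing each generator: s4^(-1), s2^(-1), s4, s3^(-1), s4^(-1), s1^(-1), s1^(-1), s4^(-1), s4, s1^(-1), s1
There are 11 generators in this braid word.

11


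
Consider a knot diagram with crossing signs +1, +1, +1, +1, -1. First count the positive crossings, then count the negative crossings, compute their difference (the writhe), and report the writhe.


Step 1: Count positive crossings (+1).
Positive crossings: 4
Step 2: Count negative crossings (-1).
Negative crossings: 1
Step 3: Writhe = (positive) - (negative)
w = 4 - 1 = 3
Step 4: |w| = 3, and w is positive

3


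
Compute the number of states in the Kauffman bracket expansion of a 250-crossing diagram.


Each crossing contributes 2 choices (A-smoothing or B-smoothing).
Total states = 2^250 = 1809251394333065553493296640760748560207343510400633813116524750123642650624

1809251394333065553493296640760748560207343510400633813116524750123642650624


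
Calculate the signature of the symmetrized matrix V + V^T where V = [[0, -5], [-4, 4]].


Step 1: V + V^T = [[0, -9], [-9, 8]]
Step 2: trace = 8, det = -81
Step 3: Discriminant = 8^2 - 4*(-81) = 388
Step 4: Eigenvalues: 13.8489, -5.84886
Step 5: Signature = (# positive eigenvalues) - (# negative eigenvalues) = 0

0


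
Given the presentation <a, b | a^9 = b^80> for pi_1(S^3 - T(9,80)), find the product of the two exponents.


The relation is a^9 = b^80.
Product of exponents = 9 * 80
= 720

720


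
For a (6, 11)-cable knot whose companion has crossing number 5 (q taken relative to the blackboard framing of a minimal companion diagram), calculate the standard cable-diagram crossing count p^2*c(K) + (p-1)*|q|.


Step 1: Each of the c(K) crossings of the companion diagram becomes p*p = p^2 crossings among the p parallel strands, and each of the |q| twists s_1 s_2 ... s_(p-1) adds (p-1) crossings.
  Crossings = p^2 * c(K) + (p-1)*|q|
Step 2: = 6^2 * 5 + (6-1)*11
Step 3: = 36*5 + 5*11
Step 4: = 180 + 55 = 235

235


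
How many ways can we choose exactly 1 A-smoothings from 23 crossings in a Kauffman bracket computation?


We choose which 1 of 23 crossings get A-smoothings.
C(23, 1) = 23! / (1! * 22!)
= 23

23


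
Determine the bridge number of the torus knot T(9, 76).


The bridge number of T(p,q) is min(p,q).
min(9, 76) = 9

9


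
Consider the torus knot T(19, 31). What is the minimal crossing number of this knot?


For a torus knot T(p, q) with gcd(p,q)=1,
the crossing number is min(p*(q-1), q*(p-1)).
p*(q-1) = 19*30 = 570
q*(p-1) = 31*18 = 558
min(570, 558) = 558

558


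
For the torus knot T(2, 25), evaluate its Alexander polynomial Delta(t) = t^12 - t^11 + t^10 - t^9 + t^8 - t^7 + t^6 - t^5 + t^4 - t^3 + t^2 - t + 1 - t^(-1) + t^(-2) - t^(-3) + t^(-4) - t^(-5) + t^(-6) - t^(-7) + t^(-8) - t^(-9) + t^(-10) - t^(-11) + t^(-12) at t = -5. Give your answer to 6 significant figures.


Substituting t = -5 into Delta(t) = t^12 - t^11 + t^10 - t^9 + t^8 - t^7 + t^6 - t^5 + t^4 - t^3 + t^2 - t + 1 - t^(-1) + t^(-2) - t^(-3) + t^(-4) - t^(-5) + t^(-6) - t^(-7) + t^(-8) - t^(-9) + t^(-10) - t^(-11) + t^(-12):
Term values: (244140625) + (48828125) + (9765625) + (1953125) + (390625) + (78125) + (15625) + (3125) + (625) + (125) + (25) + (5) + (1) + (0.2) + (0.04) + (0.008) + (0.0016) + (0.00032) + (6.4e-05) + (1.28e-05) + (2.56e-06) + (5.12e-07) + (1.024e-07) + (2.048e-08) + (4.096e-09)
Sum = 305175781.3
Rounded to 6 significant figures: 3.05176e+08

3.05176e+08


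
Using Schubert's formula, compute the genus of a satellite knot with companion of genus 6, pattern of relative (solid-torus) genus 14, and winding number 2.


Schubert: g(satellite) = g_rel(pattern) + |winding| * g(companion),
where g_rel(pattern) is the genus of the pattern relative to the solid torus.
= 14 + 2 * 6
= 14 + 12 = 26

26


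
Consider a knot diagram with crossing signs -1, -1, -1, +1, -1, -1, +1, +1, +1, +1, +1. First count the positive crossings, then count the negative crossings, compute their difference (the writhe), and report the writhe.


Step 1: Count positive crossings (+1).
Positive crossings: 6
Step 2: Count negative crossings (-1).
Negative crossings: 5
Step 3: Writhe = (positive) - (negative)
w = 6 - 5 = 1
Step 4: |w| = 1, and w is positive

1


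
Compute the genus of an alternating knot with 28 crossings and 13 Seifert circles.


For alternating knots, g = (c - s + 1)/2.
= (28 - 13 + 1)/2
= 16/2 = 8

8


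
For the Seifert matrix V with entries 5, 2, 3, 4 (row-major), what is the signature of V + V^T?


Step 1: V + V^T = [[10, 5], [5, 8]]
Step 2: trace = 18, det = 55
Step 3: Discriminant = 18^2 - 4*55 = 104
Step 4: Eigenvalues: 14.099, 3.90098
Step 5: Signature = (# positive eigenvalues) - (# negative eigenvalues) = 2

2


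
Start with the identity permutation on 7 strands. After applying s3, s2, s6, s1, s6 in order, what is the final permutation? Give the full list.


Starting with identity [1, 2, 3, 4, 5, 6, 7].
Apply generators in sequence:
  After s3: [1, 2, 4, 3, 5, 6, 7]
  After s2: [1, 4, 2, 3, 5, 6, 7]
  After s6: [1, 4, 2, 3, 5, 7, 6]
  After s1: [4, 1, 2, 3, 5, 7, 6]
  After s6: [4, 1, 2, 3, 5, 6, 7]
Final permutation: [4, 1, 2, 3, 5, 6, 7]

[4, 1, 2, 3, 5, 6, 7]


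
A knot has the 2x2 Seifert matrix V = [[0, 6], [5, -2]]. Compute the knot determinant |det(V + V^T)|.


Step 1: Form V + V^T where V = [[0, 6], [5, -2]]
  V^T = [[0, 5], [6, -2]]
  V + V^T = [[0, 11], [11, -4]]
Step 2: det(V + V^T) = 0*(-4) - 11*11
  = 0 - 121 = -121
Step 3: Knot determinant = |det(V + V^T)| = |-121| = 121

121


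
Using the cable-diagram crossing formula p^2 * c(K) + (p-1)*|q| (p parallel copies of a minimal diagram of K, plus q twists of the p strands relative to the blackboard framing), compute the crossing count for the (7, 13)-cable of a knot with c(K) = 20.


Step 1: Each of the c(K) crossings of the companion diagram becomes p*p = p^2 crossings among the p parallel strands, and each of the |q| twists s_1 s_2 ... s_(p-1) adds (p-1) crossings.
  Crossings = p^2 * c(K) + (p-1)*|q|
Step 2: = 7^2 * 20 + (7-1)*13
Step 3: = 49*20 + 6*13
Step 4: = 980 + 78 = 1058

1058


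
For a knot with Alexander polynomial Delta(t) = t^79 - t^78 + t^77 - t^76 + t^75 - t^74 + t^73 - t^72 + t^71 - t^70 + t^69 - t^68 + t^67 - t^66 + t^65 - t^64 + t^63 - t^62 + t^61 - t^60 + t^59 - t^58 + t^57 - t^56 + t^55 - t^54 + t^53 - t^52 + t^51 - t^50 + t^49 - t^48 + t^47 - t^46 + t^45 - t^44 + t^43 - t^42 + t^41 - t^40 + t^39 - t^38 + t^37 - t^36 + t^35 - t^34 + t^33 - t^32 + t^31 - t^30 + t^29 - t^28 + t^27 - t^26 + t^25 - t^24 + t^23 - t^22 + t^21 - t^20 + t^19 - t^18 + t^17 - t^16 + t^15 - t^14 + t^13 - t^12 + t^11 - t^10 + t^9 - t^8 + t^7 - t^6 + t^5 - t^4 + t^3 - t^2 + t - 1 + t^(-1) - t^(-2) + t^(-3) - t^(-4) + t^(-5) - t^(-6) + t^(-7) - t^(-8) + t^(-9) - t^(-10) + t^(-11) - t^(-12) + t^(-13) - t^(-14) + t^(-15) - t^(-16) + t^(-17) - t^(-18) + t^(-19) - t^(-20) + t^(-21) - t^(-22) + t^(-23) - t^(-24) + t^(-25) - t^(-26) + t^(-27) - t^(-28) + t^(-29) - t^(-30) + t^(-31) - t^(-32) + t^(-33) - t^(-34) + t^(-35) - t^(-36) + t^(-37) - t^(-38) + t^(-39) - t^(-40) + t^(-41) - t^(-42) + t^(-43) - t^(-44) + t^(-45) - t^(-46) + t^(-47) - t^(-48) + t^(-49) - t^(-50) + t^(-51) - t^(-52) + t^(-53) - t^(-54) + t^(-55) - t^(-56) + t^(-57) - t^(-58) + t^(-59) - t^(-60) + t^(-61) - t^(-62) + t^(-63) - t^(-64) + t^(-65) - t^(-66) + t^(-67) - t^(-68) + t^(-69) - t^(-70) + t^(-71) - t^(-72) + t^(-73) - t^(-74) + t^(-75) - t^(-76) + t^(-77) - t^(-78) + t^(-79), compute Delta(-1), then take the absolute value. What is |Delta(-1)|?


Step 1: The polynomial has 159 terms with alternating signs, exponents from 79 down to -79.
Step 2: Substitute t = -1. The i-th term has coefficient (-1)^i and exponent (m-i),
  so its value is (-1)^i * (-1)^(m-i) = (-1)^m = -1 for every i.
Step 3: All 159 terms equal -1, so Delta(-1) = 159 * (-1) = -159
Step 4: |Delta(-1)| = 159

159


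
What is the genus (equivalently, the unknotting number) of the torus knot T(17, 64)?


For a torus knot T(p,q), both the unknotting number and genus equal (p-1)(q-1)/2.
= (17-1)(64-1)/2
= 16*63/2
= 1008/2 = 504

504


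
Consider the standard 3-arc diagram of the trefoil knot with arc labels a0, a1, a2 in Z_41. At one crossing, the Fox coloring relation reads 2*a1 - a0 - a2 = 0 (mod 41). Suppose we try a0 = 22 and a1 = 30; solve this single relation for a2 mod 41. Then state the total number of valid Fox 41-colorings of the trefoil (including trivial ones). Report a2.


Step 1: Apply the given crossing relation 2*a1 - a0 - a2 = 0 (mod 41).
  a2 = 2*a1 - a0 mod 41
  a2 = 2*30 - 22 mod 41
  a2 = 60 - 22 mod 41
  a2 = 38 mod 41 = 38
Step 2: The trefoil has determinant 3.
  Number of Fox p-colorings (p prime) is p^2 if p = 3, else p.
  Since 41 does not divide 3, only trivial (constant) colorings exist.
  (So the trial a0 = 22, a1 = 30 with a0 != a1 does NOT extend to a valid coloring of the whole trefoil: the other two crossing relations require 3*(a1 - a0) = 0 (mod 41), which fails.)
  Total colorings = 41
Step 3: a2 = 38, total Fox 41-colorings = 41

38


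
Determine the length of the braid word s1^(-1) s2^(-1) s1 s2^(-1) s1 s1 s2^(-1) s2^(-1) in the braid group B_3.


The word length counts the number of generators (including inverses).
Listing each generator: s1^(-1), s2^(-1), s1, s2^(-1), s1, s1, s2^(-1), s2^(-1)
There are 8 generators in this braid word.

8


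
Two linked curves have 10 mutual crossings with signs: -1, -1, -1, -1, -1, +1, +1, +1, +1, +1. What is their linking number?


Step 1: Count positive crossings: 5
Step 2: Count negative crossings: 5
Step 3: Sum of signs = 5 - 5 = 0
Step 4: Linking number = sum/2 = 0/2 = 0

0


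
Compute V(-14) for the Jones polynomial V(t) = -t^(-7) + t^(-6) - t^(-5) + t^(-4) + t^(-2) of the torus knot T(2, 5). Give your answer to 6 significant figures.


Substituting t = -14 into V(t) = -t^(-7) + t^(-6) - t^(-5) + t^(-4) + t^(-2):
  (-)t^(-7) = 9.48645e-09
  (+)t^(-6) = 1.3281e-07
  (-)t^(-5) = 1.85934e-06
  (+)t^(-4) = 2.60308e-05
  (+)t^(-2) = 0.00510204
Sum = (9.48645e-09) + (1.3281e-07) + (1.85934e-06) + (2.60308e-05) + (0.00510204)
= 0.005130073278
Rounded to 6 significant figures: 0.00513007

0.00513007


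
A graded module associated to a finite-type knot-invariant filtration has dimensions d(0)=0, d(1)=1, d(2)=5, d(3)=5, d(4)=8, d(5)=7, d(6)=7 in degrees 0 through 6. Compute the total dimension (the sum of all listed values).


Total dimension = d(0) + d(1) + ... + d(6)
= 0 + 1 + 5 + 5 + 8 + 7 + 7
= 33

33


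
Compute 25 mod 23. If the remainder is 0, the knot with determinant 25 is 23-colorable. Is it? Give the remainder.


Step 1: A knot is p-colorable if and only if p divides its determinant.
Step 2: Compute 25 mod 23.
25 = 1 * 23 + 2
Step 3: 25 mod 23 = 2
Step 4: The knot is 23-colorable: no

2


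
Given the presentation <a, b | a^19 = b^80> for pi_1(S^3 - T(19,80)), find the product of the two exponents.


The relation is a^19 = b^80.
Product of exponents = 19 * 80
= 1520

1520


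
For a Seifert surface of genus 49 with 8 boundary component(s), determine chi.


chi = 2 - 2g - b
= 2 - 2*49 - 8
= 2 - 98 - 8 = -104

-104


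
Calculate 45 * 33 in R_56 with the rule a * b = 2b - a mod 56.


45 * 33 = 2*33 - 45 mod 56
= 66 - 45 mod 56
= 21 mod 56 = 21

21


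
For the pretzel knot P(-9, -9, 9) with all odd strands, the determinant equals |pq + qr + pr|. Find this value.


Step 1: Compute pq + qr + pr.
pq = (-9)*(-9) = 81
qr = (-9)*9 = -81
pr = (-9)*9 = -81
pq + qr + pr = 81 + (-81) + (-81) = -81
Step 2: Take absolute value.
det(P(-9,-9,9)) = |-81| = 81

81


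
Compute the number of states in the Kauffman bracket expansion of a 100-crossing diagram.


Each crossing contributes 2 choices (A-smoothing or B-smoothing).
Total states = 2^100 = 1267650600228229401496703205376

1267650600228229401496703205376


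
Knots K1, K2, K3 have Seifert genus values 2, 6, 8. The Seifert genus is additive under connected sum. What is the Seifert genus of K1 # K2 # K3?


The Seifert genus is additive under connected sum.
Seifert genus(K1 # K2 # K3) = (2) + (6) + (8)
= 16

16


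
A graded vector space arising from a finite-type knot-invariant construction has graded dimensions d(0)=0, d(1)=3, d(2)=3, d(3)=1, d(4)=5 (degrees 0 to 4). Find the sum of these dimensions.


Total dimension = d(0) + d(1) + ... + d(4)
= 0 + 3 + 3 + 1 + 5
= 12

12


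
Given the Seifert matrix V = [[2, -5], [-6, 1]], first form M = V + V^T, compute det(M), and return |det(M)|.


Step 1: Form V + V^T where V = [[2, -5], [-6, 1]]
  V^T = [[2, -6], [-5, 1]]
  V + V^T = [[4, -11], [-11, 2]]
Step 2: det(V + V^T) = 4*2 - (-11)*(-11)
  = 8 - 121 = -113
Step 3: Knot determinant = |det(V + V^T)| = |-113| = 113

113


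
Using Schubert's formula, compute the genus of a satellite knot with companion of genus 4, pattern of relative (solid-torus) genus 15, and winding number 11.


Schubert: g(satellite) = g_rel(pattern) + |winding| * g(companion),
where g_rel(pattern) is the genus of the pattern relative to the solid torus.
= 15 + 11 * 4
= 15 + 44 = 59

59


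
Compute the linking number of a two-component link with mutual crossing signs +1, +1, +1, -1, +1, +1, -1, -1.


Step 1: Count positive crossings: 5
Step 2: Count negative crossings: 3
Step 3: Sum of signs = 5 - 3 = 2
Step 4: Linking number = sum/2 = 2/2 = 1

1
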